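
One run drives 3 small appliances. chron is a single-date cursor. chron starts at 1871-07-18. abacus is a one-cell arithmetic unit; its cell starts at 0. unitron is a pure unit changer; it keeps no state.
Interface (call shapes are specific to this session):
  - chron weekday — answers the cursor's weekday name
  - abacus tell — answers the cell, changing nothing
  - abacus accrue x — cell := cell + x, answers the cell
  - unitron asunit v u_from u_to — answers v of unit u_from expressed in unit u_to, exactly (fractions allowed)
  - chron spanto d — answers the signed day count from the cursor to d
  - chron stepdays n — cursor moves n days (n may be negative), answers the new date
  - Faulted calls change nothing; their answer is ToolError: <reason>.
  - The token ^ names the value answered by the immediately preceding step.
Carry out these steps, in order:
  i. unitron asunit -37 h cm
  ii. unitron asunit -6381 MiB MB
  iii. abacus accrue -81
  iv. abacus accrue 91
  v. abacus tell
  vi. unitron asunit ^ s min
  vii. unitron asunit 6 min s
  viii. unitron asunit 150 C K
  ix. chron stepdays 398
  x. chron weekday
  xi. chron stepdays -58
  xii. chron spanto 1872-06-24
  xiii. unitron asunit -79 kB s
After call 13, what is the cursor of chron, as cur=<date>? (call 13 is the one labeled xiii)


! unitron asunit(v='-37', u_from='h', u_to='cm') ~> ToolError: incompatible units
! unitron asunit(v='-6381', u_from='MiB', u_to='MB') ~> -104546304/15625
! abacus accrue(x='-81') ~> -81
! abacus accrue(x='91') ~> 10
! abacus tell() ~> 10
! unitron asunit(v='^', u_from='s', u_to='min') ~> 1/6
! unitron asunit(v='6', u_from='min', u_to='s') ~> 360
! unitron asunit(v='150', u_from='C', u_to='K') ~> 8463/20
! chron stepdays(n='398') ~> 1872-08-19
! chron weekday() ~> Monday
! chron stepdays(n='-58') ~> 1872-06-22
! chron spanto(d='1872-06-24') ~> 2
! unitron asunit(v='-79', u_from='kB', u_to='s') ~> ToolError: incompatible units

Answer: cur=1872-06-22


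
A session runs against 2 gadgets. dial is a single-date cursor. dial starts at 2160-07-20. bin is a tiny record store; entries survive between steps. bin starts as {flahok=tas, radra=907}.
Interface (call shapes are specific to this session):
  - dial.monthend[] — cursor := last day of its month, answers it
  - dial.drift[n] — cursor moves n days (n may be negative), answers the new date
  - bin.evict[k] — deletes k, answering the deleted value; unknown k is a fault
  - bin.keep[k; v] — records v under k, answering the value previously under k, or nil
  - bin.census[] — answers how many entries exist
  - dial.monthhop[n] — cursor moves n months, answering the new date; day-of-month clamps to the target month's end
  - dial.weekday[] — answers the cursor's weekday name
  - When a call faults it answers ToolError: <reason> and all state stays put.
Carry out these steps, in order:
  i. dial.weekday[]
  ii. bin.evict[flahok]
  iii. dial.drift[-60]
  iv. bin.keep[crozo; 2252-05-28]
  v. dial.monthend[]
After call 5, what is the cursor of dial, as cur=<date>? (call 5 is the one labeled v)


Answer: cur=2160-05-31

Derivation:
-- 1. dial.weekday() ~> Sunday
-- 2. bin.evict(k='flahok') ~> tas
-- 3. dial.drift(n='-60') ~> 2160-05-21
-- 4. bin.keep(k='crozo', v='2252-05-28') ~> nil
-- 5. dial.monthend() ~> 2160-05-31


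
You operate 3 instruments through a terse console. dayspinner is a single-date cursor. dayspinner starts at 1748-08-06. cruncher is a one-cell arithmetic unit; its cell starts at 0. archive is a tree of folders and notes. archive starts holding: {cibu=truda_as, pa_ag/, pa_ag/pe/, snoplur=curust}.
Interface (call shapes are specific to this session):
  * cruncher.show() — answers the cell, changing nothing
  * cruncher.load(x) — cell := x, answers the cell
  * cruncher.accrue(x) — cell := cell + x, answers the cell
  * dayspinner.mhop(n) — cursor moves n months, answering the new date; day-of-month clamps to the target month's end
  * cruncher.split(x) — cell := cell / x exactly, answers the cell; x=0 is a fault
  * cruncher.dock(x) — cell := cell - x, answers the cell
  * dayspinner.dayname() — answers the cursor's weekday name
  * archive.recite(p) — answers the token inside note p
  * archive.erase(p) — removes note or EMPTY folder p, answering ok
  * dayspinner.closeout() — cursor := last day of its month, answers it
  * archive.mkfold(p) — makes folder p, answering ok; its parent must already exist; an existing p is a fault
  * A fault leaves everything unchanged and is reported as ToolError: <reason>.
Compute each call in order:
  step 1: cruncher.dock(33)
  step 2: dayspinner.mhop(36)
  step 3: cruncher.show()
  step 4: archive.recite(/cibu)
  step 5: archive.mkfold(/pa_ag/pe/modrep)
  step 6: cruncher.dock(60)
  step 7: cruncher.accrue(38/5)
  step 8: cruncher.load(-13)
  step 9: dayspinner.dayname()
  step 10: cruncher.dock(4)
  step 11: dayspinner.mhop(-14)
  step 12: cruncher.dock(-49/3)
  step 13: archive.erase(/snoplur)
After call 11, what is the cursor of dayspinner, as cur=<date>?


[in] cruncher.dock x='33'
:: -33
[in] dayspinner.mhop n='36'
:: 1751-08-06
[in] cruncher.show
:: -33
[in] archive.recite p='/cibu'
:: truda_as
[in] archive.mkfold p='/pa_ag/pe/modrep'
:: ok
[in] cruncher.dock x='60'
:: -93
[in] cruncher.accrue x='38/5'
:: -427/5
[in] cruncher.load x='-13'
:: -13
[in] dayspinner.dayname
:: Friday
[in] cruncher.dock x='4'
:: -17
[in] dayspinner.mhop n='-14'
:: 1750-06-06
[in] cruncher.dock x='-49/3'
:: -2/3
[in] archive.erase p='/snoplur'
:: ok

Answer: cur=1750-06-06


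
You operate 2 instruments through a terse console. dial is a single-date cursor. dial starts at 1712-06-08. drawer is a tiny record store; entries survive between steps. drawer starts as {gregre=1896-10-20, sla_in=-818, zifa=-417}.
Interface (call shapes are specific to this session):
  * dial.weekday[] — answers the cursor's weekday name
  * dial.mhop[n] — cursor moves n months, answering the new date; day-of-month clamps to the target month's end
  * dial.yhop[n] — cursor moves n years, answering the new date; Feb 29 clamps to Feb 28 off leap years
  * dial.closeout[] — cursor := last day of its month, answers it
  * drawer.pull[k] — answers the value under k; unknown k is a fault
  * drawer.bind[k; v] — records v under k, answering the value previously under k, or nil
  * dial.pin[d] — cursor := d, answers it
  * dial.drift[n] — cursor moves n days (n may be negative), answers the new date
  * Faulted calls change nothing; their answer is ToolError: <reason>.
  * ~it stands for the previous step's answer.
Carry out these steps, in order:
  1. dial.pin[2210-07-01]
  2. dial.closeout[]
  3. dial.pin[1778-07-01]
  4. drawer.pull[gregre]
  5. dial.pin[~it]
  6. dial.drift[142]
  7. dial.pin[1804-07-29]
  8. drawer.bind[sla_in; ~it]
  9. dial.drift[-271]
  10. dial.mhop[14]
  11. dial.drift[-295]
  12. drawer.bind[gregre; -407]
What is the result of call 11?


Answer: 1804-03-12

Derivation:
> dial.pin d→2210-07-01
= 2210-07-01
> dial.closeout
= 2210-07-31
> dial.pin d→1778-07-01
= 1778-07-01
> drawer.pull k→gregre
= 1896-10-20
> dial.pin d→~it
= 1896-10-20
> dial.drift n→142
= 1897-03-11
> dial.pin d→1804-07-29
= 1804-07-29
> drawer.bind k→sla_in v→~it
= -818
> dial.drift n→-271
= 1803-11-01
> dial.mhop n→14
= 1805-01-01
> dial.drift n→-295
= 1804-03-12
> drawer.bind k→gregre v→-407
= 1896-10-20


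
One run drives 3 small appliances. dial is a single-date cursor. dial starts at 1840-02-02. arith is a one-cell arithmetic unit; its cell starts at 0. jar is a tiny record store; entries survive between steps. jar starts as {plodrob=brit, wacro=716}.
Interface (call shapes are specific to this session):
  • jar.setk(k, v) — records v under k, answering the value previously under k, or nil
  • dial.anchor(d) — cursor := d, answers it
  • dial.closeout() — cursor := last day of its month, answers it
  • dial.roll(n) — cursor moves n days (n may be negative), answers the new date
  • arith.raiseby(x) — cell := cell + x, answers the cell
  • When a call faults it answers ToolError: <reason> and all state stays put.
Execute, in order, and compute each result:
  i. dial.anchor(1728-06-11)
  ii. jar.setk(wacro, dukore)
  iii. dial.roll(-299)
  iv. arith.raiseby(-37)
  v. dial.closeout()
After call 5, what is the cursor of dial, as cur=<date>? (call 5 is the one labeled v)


-> dial.anchor(d='1728-06-11')
<- 1728-06-11
-> jar.setk(k='wacro', v='dukore')
<- 716
-> dial.roll(n='-299')
<- 1727-08-17
-> arith.raiseby(x='-37')
<- -37
-> dial.closeout()
<- 1727-08-31

Answer: cur=1727-08-31


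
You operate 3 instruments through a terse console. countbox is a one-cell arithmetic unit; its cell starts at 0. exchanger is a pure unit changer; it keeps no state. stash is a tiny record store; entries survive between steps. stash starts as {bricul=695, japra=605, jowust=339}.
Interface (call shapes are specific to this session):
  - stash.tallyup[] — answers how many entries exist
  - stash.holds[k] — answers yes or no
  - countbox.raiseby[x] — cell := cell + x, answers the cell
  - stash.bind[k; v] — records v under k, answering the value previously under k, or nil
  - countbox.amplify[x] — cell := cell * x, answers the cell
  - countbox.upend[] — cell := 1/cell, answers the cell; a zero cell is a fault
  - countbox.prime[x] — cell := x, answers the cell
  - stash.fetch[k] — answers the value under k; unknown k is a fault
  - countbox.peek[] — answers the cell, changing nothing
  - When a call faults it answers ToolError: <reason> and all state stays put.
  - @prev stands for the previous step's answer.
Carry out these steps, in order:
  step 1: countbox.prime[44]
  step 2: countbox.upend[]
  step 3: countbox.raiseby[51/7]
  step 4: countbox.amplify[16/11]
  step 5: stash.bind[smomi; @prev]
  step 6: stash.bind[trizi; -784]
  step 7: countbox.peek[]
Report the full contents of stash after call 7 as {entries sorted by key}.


$ countbox.prime x=44
= 44
$ countbox.upend
= 1/44
$ countbox.raiseby x=51/7
= 2251/308
$ countbox.amplify x=16/11
= 9004/847
$ stash.bind k=smomi v=@prev
= nil
$ stash.bind k=trizi v=-784
= nil
$ countbox.peek
= 9004/847

Answer: {bricul=695, japra=605, jowust=339, smomi=9004/847, trizi=-784}


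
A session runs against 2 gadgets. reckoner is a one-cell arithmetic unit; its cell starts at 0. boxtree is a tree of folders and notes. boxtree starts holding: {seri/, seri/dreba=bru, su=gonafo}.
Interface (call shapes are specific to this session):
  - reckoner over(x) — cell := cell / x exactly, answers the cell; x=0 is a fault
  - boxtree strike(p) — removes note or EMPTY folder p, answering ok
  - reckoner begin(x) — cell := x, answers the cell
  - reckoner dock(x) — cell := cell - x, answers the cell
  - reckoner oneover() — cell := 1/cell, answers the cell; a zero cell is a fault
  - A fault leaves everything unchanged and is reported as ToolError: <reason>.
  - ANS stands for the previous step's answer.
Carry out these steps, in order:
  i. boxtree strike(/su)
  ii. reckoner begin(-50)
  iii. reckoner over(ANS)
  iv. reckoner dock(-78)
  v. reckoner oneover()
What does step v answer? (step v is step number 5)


Answer: 1/79

Derivation:
Using boxtree strike(p: /su), and observe ok.
I try reckoner begin(x: -50): -50.
I run reckoner over(x: ANS), giving 1.
Invoking reckoner dock(x: -78), and see 79.
Now I run reckoner oneover, — result: 1/79.


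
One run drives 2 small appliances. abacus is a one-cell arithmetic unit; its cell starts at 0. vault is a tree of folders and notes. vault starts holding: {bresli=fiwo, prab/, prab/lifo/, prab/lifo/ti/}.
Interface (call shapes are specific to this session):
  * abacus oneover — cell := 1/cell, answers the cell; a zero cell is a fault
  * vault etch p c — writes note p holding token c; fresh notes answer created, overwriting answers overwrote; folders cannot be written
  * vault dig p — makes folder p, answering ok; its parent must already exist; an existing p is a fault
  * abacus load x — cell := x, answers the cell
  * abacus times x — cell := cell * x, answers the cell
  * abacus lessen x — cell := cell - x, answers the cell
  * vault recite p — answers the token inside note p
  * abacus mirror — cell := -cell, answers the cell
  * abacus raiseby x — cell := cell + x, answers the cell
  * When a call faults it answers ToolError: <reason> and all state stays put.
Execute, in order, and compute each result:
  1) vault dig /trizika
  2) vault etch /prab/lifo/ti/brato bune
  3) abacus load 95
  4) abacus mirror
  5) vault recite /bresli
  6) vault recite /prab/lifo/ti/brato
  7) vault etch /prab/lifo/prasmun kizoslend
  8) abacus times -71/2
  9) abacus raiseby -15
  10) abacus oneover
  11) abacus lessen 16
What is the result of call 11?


==> vault dig(p→/trizika)
<== ok
==> vault etch(p→/prab/lifo/ti/brato, c→bune)
<== created
==> abacus load(x→95)
<== 95
==> abacus mirror()
<== -95
==> vault recite(p→/bresli)
<== fiwo
==> vault recite(p→/prab/lifo/ti/brato)
<== bune
==> vault etch(p→/prab/lifo/prasmun, c→kizoslend)
<== created
==> abacus times(x→-71/2)
<== 6745/2
==> abacus raiseby(x→-15)
<== 6715/2
==> abacus oneover()
<== 2/6715
==> abacus lessen(x→16)
<== -107438/6715

Answer: -107438/6715


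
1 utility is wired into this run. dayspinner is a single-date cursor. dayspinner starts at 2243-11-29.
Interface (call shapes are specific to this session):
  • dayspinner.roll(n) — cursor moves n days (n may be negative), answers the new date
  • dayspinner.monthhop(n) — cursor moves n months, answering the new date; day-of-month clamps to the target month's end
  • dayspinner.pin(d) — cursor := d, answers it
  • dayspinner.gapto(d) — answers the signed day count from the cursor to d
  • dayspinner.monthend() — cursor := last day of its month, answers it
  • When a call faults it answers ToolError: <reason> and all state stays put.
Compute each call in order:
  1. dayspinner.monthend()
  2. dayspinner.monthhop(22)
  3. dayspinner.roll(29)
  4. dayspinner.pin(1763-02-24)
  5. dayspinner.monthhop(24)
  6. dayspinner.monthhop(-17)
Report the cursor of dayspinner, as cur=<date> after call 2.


Answer: cur=2245-09-30

Derivation:
~$ dayspinner.monthend
[out] 2243-11-30
~$ dayspinner.monthhop n: 22
[out] 2245-09-30
~$ dayspinner.roll n: 29
[out] 2245-10-29
~$ dayspinner.pin d: 1763-02-24
[out] 1763-02-24
~$ dayspinner.monthhop n: 24
[out] 1765-02-24
~$ dayspinner.monthhop n: -17
[out] 1763-09-24


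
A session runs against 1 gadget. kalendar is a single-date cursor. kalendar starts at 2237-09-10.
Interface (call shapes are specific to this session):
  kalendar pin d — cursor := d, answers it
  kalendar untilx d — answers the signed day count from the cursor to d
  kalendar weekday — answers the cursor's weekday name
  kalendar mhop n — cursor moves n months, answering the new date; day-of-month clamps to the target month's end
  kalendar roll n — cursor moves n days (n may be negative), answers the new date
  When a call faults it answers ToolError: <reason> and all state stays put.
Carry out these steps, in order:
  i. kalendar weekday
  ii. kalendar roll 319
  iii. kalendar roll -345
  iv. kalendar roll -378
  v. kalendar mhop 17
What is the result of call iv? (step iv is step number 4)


Step: kalendar weekday[]
Result: Sunday
Step: kalendar roll[319]
Result: 2238-07-26
Step: kalendar roll[-345]
Result: 2237-08-15
Step: kalendar roll[-378]
Result: 2236-08-02
Step: kalendar mhop[17]
Result: 2238-01-02

Answer: 2236-08-02


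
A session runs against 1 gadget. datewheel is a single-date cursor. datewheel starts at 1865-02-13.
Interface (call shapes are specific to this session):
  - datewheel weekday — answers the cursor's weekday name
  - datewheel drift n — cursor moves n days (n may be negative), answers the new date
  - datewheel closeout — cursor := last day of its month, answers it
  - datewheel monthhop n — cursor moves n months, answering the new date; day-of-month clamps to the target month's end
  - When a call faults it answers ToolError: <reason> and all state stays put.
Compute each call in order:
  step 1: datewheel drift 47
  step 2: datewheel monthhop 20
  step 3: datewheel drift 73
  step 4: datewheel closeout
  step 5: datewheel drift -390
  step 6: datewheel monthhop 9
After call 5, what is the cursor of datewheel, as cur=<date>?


Answer: cur=1866-02-03

Derivation:
! datewheel drift(n→47) => 1865-04-01
! datewheel monthhop(n→20) => 1866-12-01
! datewheel drift(n→73) => 1867-02-12
! datewheel closeout() => 1867-02-28
! datewheel drift(n→-390) => 1866-02-03
! datewheel monthhop(n→9) => 1866-11-03


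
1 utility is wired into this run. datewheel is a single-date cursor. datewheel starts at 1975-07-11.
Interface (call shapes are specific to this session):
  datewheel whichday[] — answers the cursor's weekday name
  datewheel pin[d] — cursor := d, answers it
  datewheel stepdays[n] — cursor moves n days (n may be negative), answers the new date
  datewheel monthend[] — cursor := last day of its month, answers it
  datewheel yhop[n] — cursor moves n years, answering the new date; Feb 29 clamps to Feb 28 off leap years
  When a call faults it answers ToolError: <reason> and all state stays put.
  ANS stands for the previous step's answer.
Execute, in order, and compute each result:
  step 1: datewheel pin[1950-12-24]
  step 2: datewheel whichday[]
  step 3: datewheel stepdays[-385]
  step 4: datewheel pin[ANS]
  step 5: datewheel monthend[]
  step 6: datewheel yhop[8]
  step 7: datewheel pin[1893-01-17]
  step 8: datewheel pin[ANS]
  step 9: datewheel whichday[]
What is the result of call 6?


Answer: 1957-12-31

Derivation:
> datewheel pin d→1950-12-24
= 1950-12-24
> datewheel whichday
= Sunday
> datewheel stepdays n→-385
= 1949-12-04
> datewheel pin d→ANS
= 1949-12-04
> datewheel monthend
= 1949-12-31
> datewheel yhop n→8
= 1957-12-31
> datewheel pin d→1893-01-17
= 1893-01-17
> datewheel pin d→ANS
= 1893-01-17
> datewheel whichday
= Tuesday


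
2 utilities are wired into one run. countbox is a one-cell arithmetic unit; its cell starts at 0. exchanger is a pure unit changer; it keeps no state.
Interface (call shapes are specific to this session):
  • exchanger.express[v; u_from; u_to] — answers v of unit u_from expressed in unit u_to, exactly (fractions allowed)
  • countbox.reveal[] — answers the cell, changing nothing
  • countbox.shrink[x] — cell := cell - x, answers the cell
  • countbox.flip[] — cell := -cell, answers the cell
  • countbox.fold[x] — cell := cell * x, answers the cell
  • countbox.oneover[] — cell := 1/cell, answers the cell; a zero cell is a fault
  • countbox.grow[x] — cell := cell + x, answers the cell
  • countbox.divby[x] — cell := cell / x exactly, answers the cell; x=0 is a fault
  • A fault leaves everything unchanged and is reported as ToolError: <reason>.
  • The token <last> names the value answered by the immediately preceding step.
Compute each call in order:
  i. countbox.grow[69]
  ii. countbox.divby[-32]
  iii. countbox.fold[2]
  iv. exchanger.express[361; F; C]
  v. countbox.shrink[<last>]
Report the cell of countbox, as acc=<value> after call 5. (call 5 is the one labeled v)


Answer: acc=-26941/144

Derivation:
> countbox.grow 69
:: 69
> countbox.divby -32
:: -69/32
> countbox.fold 2
:: -69/16
> exchanger.express 361 F C
:: 1645/9
> countbox.shrink <last>
:: -26941/144


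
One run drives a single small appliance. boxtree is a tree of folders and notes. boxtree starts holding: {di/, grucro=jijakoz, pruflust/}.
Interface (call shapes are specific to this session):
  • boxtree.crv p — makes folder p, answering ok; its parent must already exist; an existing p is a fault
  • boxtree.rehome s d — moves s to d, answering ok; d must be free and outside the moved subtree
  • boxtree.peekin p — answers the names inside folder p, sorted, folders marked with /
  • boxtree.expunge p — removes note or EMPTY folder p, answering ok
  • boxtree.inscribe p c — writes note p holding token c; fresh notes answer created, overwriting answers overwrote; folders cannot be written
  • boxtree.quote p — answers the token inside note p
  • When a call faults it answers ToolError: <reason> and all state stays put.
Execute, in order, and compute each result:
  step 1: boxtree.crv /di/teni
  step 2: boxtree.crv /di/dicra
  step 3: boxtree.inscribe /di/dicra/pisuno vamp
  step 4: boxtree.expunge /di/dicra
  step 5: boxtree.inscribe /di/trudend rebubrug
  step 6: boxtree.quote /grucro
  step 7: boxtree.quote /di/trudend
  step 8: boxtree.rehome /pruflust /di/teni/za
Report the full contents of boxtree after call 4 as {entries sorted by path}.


Answer: {di/, di/dicra/, di/dicra/pisuno=vamp, di/teni/, grucro=jijakoz, pruflust/}

Derivation:
-> boxtree.crv(p: /di/teni)
<- ok
-> boxtree.crv(p: /di/dicra)
<- ok
-> boxtree.inscribe(p: /di/dicra/pisuno, c: vamp)
<- created
-> boxtree.expunge(p: /di/dicra)
<- ToolError: not empty
-> boxtree.inscribe(p: /di/trudend, c: rebubrug)
<- created
-> boxtree.quote(p: /grucro)
<- jijakoz
-> boxtree.quote(p: /di/trudend)
<- rebubrug
-> boxtree.rehome(s: /pruflust, d: /di/teni/za)
<- ok


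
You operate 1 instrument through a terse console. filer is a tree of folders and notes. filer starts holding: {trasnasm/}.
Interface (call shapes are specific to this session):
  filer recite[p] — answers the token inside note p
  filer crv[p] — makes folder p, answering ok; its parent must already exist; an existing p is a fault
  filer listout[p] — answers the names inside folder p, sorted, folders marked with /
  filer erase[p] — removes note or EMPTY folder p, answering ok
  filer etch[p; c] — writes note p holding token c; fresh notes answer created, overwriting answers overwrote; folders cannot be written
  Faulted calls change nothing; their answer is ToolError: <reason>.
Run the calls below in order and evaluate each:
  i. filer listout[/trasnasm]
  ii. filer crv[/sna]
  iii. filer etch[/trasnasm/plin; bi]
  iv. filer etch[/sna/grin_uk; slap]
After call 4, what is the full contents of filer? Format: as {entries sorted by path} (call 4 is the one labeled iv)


Using filer listout with p: /trasnasm, which returns [].
I try filer crv with p: /sna, yielding ok.
Then filer etch with p: /trasnasm/plin, c: bi: created.
I call filer etch with p: /sna/grin_uk, c: slap, and observe created.

Answer: {sna/, sna/grin_uk=slap, trasnasm/, trasnasm/plin=bi}


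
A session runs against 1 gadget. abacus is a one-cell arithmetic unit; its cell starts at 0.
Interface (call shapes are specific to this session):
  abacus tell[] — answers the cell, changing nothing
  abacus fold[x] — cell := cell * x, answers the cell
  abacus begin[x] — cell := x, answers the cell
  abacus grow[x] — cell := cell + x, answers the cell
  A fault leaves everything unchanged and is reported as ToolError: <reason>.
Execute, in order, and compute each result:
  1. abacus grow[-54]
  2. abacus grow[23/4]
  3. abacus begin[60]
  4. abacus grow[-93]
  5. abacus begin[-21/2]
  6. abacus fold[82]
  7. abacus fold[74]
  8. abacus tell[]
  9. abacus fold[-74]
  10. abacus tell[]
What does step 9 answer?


I call abacus grow(x=-54), which returns -54.
I use abacus grow(x=23/4), giving -193/4.
Invoking abacus begin(x=60), giving 60.
I try abacus grow(x=-93), and get -33.
Using abacus begin(x=-21/2), and see -21/2.
Next I call abacus fold(x=82), → -861.
Calling abacus fold(x=74), which returns -63714.
Then abacus tell(), → -63714.
I use abacus fold(x=-74), giving 4714836.
I try abacus tell, giving 4714836.

Answer: 4714836


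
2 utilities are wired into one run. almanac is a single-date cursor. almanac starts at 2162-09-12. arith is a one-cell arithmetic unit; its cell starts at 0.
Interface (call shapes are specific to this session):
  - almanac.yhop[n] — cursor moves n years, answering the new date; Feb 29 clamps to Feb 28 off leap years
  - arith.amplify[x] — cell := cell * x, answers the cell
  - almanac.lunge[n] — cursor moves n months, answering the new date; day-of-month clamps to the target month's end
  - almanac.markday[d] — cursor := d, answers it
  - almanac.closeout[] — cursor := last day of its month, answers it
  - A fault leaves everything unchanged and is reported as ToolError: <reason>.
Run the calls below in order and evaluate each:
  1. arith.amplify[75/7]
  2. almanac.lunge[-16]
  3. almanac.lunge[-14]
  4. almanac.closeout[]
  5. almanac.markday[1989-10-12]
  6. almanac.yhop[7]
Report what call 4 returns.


Answer: 2160-03-31

Derivation:
~$ amplify x=75/7
:: 0
~$ lunge n=-16
:: 2161-05-12
~$ lunge n=-14
:: 2160-03-12
~$ closeout
:: 2160-03-31
~$ markday d=1989-10-12
:: 1989-10-12
~$ yhop n=7
:: 1996-10-12


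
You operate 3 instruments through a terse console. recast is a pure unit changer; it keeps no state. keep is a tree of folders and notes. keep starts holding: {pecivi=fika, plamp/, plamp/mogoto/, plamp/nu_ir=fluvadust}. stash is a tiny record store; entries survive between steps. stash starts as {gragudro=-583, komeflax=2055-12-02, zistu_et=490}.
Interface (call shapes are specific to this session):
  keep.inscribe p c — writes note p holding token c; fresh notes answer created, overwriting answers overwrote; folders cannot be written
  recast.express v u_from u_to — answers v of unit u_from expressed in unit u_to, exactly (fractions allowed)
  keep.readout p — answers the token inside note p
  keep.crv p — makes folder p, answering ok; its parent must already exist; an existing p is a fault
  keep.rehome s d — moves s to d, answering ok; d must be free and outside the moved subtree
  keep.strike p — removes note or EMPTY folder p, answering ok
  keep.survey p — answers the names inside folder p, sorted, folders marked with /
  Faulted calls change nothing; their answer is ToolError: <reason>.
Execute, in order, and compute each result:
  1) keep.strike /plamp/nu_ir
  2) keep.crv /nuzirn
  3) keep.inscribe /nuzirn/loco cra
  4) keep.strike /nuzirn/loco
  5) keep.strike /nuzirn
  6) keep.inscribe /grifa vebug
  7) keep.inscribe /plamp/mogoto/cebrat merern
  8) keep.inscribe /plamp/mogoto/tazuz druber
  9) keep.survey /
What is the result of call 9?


Answer: [grifa, pecivi, plamp/]

Derivation:
CALL keep.strike[p: /plamp/nu_ir]
RET  ok
CALL keep.crv[p: /nuzirn]
RET  ok
CALL keep.inscribe[p: /nuzirn/loco; c: cra]
RET  created
CALL keep.strike[p: /nuzirn/loco]
RET  ok
CALL keep.strike[p: /nuzirn]
RET  ok
CALL keep.inscribe[p: /grifa; c: vebug]
RET  created
CALL keep.inscribe[p: /plamp/mogoto/cebrat; c: merern]
RET  created
CALL keep.inscribe[p: /plamp/mogoto/tazuz; c: druber]
RET  created
CALL keep.survey[p: /]
RET  [grifa, pecivi, plamp/]


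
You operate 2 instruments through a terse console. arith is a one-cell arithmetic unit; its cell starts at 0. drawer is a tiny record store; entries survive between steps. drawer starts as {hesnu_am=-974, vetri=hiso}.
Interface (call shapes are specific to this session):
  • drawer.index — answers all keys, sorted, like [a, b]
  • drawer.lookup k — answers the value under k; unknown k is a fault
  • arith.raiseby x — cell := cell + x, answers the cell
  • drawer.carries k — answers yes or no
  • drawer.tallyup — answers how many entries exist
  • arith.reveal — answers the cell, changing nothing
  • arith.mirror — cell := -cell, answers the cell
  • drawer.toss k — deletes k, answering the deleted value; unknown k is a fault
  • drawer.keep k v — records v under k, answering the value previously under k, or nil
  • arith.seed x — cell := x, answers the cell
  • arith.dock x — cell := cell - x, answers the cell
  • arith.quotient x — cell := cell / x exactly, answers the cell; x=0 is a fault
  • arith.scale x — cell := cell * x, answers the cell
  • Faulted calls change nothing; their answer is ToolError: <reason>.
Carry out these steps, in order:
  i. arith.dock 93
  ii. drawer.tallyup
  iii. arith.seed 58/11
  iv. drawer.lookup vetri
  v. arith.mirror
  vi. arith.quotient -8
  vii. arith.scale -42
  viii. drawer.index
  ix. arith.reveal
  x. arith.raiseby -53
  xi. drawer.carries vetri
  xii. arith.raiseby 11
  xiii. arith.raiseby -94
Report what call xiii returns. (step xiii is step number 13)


Do: dock[x=93]
See: -93
Do: tallyup[]
See: 2
Do: seed[x=58/11]
See: 58/11
Do: lookup[k=vetri]
See: hiso
Do: mirror[]
See: -58/11
Do: quotient[x=-8]
See: 29/44
Do: scale[x=-42]
See: -609/22
Do: index[]
See: [hesnu_am, vetri]
Do: reveal[]
See: -609/22
Do: raiseby[x=-53]
See: -1775/22
Do: carries[k=vetri]
See: yes
Do: raiseby[x=11]
See: -1533/22
Do: raiseby[x=-94]
See: -3601/22

Answer: -3601/22


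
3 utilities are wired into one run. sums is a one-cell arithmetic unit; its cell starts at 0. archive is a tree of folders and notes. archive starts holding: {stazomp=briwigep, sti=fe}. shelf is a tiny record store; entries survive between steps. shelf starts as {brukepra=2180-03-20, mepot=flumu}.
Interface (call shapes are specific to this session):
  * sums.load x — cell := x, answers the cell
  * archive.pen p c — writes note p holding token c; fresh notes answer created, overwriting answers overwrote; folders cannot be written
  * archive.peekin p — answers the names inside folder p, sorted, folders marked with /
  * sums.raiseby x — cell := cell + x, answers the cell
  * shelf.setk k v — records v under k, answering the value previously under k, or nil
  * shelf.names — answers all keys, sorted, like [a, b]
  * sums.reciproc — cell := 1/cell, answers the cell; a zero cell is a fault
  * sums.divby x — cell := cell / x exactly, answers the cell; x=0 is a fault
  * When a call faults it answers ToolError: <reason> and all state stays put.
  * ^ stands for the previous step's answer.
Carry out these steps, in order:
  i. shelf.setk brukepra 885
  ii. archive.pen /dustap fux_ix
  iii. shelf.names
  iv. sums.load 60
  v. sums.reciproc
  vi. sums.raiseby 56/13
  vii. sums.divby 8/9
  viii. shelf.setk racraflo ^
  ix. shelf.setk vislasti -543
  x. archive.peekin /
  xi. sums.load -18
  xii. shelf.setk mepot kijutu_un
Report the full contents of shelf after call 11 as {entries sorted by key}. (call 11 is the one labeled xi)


Answer: {brukepra=885, mepot=flumu, racraflo=10119/2080, vislasti=-543}

Derivation:
-> shelf.setk(k='brukepra', v='885')
<- 2180-03-20
-> archive.pen(p='/dustap', c='fux_ix')
<- created
-> shelf.names()
<- [brukepra, mepot]
-> sums.load(x='60')
<- 60
-> sums.reciproc()
<- 1/60
-> sums.raiseby(x='56/13')
<- 3373/780
-> sums.divby(x='8/9')
<- 10119/2080
-> shelf.setk(k='racraflo', v='^')
<- nil
-> shelf.setk(k='vislasti', v='-543')
<- nil
-> archive.peekin(p='/')
<- [dustap, stazomp, sti]
-> sums.load(x='-18')
<- -18
-> shelf.setk(k='mepot', v='kijutu_un')
<- flumu


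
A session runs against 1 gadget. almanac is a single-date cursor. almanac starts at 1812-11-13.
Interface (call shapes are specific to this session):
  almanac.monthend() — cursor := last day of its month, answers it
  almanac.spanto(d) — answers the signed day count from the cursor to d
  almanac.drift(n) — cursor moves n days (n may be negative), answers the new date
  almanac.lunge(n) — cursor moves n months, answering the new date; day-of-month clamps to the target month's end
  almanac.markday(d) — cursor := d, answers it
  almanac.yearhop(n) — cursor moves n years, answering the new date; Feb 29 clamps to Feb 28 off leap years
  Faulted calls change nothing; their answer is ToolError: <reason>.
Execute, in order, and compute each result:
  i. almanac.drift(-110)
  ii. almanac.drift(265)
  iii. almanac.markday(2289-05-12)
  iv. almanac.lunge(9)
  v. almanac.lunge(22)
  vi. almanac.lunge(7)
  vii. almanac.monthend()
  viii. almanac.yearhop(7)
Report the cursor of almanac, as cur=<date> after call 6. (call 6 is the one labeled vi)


-> almanac.drift(-110)
<- 1812-07-26
-> almanac.drift(265)
<- 1813-04-17
-> almanac.markday(2289-05-12)
<- 2289-05-12
-> almanac.lunge(9)
<- 2290-02-12
-> almanac.lunge(22)
<- 2291-12-12
-> almanac.lunge(7)
<- 2292-07-12
-> almanac.monthend()
<- 2292-07-31
-> almanac.yearhop(7)
<- 2299-07-31

Answer: cur=2292-07-12


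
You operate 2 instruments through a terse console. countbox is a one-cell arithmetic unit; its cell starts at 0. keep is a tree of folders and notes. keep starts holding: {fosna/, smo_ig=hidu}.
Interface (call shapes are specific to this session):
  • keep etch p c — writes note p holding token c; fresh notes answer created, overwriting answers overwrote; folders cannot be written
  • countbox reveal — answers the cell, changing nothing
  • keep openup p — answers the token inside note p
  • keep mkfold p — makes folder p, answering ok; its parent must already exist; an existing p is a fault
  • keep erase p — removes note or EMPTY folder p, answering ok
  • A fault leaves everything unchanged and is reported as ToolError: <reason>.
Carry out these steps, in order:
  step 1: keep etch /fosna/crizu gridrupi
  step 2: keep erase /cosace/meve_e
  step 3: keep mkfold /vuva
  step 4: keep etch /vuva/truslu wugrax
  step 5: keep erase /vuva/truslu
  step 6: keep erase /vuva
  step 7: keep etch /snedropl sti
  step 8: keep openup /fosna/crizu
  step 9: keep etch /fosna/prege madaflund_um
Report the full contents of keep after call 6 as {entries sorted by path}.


Answer: {fosna/, fosna/crizu=gridrupi, smo_ig=hidu}

Derivation:
Act: keep etch[/fosna/crizu; gridrupi]
Obs: created
Act: keep erase[/cosace/meve_e]
Obs: ToolError: not found
Act: keep mkfold[/vuva]
Obs: ok
Act: keep etch[/vuva/truslu; wugrax]
Obs: created
Act: keep erase[/vuva/truslu]
Obs: ok
Act: keep erase[/vuva]
Obs: ok
Act: keep etch[/snedropl; sti]
Obs: created
Act: keep openup[/fosna/crizu]
Obs: gridrupi
Act: keep etch[/fosna/prege; madaflund_um]
Obs: created


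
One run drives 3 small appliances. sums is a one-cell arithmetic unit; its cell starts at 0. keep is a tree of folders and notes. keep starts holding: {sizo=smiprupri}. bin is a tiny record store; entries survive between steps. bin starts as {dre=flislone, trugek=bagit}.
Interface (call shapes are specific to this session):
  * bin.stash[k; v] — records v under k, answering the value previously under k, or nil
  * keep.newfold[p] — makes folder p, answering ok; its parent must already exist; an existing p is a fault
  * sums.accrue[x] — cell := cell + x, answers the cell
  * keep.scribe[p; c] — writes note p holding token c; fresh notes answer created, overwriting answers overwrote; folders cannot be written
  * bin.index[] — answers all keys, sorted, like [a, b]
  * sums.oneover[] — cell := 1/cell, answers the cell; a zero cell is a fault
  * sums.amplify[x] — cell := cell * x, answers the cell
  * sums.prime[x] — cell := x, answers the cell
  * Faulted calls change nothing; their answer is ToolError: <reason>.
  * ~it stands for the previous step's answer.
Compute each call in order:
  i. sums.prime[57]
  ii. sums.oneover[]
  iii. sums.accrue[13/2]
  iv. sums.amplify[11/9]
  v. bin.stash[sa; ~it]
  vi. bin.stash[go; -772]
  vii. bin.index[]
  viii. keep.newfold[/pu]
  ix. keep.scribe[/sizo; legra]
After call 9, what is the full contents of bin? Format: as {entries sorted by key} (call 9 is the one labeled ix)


Invoking prime using x=57, → 57.
I call oneover(): 1/57.
I run accrue using x=13/2, yielding 743/114.
Calling amplify using x=11/9, and get 8173/1026.
I invoke stash using k=sa, v=~it: nil.
Using stash using k=go, v=-772, → nil.
Calling index, and get [dre, go, sa, trugek].
I use newfold using p=/pu, — result: ok.
I use scribe using p=/sizo, c=legra, → overwrote.

Answer: {dre=flislone, go=-772, sa=8173/1026, trugek=bagit}


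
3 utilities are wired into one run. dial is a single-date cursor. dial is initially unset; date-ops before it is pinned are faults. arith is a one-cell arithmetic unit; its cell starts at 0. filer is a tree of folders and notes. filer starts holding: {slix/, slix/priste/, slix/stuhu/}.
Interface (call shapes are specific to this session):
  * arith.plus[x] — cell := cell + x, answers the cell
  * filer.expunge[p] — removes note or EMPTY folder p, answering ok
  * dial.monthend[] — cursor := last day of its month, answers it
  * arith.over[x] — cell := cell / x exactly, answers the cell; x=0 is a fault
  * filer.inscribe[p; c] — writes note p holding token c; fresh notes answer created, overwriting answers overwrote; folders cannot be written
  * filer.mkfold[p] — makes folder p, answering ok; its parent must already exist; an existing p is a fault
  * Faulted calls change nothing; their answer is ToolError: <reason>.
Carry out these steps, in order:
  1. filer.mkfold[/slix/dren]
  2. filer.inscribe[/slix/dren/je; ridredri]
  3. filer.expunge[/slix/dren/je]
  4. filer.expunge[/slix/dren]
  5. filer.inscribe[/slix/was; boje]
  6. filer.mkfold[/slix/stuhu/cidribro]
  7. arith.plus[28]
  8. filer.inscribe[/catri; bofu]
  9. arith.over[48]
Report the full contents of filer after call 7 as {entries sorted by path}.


Answer: {slix/, slix/priste/, slix/stuhu/, slix/stuhu/cidribro/, slix/was=boje}

Derivation:
> filer.mkfold p→/slix/dren
[out] ok
> filer.inscribe p→/slix/dren/je c→ridredri
[out] created
> filer.expunge p→/slix/dren/je
[out] ok
> filer.expunge p→/slix/dren
[out] ok
> filer.inscribe p→/slix/was c→boje
[out] created
> filer.mkfold p→/slix/stuhu/cidribro
[out] ok
> arith.plus x→28
[out] 28
> filer.inscribe p→/catri c→bofu
[out] created
> arith.over x→48
[out] 7/12


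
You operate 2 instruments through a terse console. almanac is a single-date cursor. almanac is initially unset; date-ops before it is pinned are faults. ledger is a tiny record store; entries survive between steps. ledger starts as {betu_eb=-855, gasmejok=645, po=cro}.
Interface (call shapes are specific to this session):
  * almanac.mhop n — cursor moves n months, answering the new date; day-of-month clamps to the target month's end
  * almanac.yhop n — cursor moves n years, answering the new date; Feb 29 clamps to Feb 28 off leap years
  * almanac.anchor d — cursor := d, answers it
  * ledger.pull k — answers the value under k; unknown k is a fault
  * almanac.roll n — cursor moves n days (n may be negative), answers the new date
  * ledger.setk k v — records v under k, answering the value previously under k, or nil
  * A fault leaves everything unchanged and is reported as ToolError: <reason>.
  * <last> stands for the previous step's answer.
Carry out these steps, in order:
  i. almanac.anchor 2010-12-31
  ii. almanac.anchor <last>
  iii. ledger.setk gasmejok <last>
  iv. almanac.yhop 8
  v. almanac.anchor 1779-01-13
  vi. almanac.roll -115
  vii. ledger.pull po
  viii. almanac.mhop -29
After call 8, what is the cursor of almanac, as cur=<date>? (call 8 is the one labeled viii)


Answer: cur=1776-04-20

Derivation:
% almanac.anchor d='2010-12-31'
= 2010-12-31
% almanac.anchor d='<last>'
= 2010-12-31
% ledger.setk k='gasmejok' v='<last>'
= 645
% almanac.yhop n='8'
= 2018-12-31
% almanac.anchor d='1779-01-13'
= 1779-01-13
% almanac.roll n='-115'
= 1778-09-20
% ledger.pull k='po'
= cro
% almanac.mhop n='-29'
= 1776-04-20


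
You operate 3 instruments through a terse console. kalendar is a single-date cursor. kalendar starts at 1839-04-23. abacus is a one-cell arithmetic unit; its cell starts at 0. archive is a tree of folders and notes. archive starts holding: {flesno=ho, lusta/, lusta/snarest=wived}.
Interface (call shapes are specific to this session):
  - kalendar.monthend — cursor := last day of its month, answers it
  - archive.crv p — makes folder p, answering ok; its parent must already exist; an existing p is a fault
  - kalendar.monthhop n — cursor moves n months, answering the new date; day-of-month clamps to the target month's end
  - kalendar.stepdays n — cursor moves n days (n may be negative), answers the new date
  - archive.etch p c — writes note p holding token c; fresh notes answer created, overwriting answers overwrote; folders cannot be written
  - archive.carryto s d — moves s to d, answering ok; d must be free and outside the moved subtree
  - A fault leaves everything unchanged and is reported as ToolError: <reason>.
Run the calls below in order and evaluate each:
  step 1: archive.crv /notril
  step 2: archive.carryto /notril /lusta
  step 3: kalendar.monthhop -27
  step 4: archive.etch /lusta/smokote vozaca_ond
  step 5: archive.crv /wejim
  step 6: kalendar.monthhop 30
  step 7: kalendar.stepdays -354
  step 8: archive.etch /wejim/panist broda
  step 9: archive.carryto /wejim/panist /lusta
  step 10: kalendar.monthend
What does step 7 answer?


Answer: 1838-08-03

Derivation:
Do: archive.crv[/notril]
See: ok
Do: archive.carryto[/notril; /lusta]
See: ToolError: exists
Do: kalendar.monthhop[-27]
See: 1837-01-23
Do: archive.etch[/lusta/smokote; vozaca_ond]
See: created
Do: archive.crv[/wejim]
See: ok
Do: kalendar.monthhop[30]
See: 1839-07-23
Do: kalendar.stepdays[-354]
See: 1838-08-03
Do: archive.etch[/wejim/panist; broda]
See: created
Do: archive.carryto[/wejim/panist; /lusta]
See: ToolError: exists
Do: kalendar.monthend[]
See: 1838-08-31
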